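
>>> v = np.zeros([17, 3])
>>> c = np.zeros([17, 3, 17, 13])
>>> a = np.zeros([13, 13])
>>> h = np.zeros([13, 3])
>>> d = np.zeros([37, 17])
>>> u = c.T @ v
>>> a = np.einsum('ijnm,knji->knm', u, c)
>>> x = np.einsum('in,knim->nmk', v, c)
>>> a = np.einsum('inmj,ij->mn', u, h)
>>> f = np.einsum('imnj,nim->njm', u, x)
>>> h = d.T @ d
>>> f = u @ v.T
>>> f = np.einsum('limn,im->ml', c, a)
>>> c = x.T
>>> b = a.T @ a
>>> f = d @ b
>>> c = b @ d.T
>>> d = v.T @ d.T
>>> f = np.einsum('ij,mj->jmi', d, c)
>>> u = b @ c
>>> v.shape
(17, 3)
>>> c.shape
(17, 37)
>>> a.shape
(3, 17)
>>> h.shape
(17, 17)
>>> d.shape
(3, 37)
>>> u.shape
(17, 37)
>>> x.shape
(3, 13, 17)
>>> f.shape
(37, 17, 3)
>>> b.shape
(17, 17)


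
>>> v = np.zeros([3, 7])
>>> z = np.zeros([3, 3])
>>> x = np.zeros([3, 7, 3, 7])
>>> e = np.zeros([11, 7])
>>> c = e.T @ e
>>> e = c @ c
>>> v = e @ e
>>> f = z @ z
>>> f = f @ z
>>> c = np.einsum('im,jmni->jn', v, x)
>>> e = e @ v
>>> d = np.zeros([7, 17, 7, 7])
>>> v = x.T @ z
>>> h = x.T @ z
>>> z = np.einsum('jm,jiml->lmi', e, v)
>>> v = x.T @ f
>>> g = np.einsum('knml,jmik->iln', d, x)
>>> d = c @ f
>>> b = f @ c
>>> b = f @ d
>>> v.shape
(7, 3, 7, 3)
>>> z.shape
(3, 7, 3)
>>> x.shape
(3, 7, 3, 7)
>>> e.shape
(7, 7)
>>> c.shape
(3, 3)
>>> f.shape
(3, 3)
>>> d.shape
(3, 3)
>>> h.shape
(7, 3, 7, 3)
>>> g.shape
(3, 7, 17)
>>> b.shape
(3, 3)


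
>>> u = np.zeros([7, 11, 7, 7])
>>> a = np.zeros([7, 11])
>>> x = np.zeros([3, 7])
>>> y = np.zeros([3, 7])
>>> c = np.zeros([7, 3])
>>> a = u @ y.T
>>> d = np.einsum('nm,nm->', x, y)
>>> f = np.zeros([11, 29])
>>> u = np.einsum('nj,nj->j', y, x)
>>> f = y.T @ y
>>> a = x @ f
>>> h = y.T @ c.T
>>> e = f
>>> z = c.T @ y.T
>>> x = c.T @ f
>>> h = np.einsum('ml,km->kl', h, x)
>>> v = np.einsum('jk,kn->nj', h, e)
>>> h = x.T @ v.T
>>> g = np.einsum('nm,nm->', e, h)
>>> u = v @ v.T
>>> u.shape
(7, 7)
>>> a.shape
(3, 7)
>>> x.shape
(3, 7)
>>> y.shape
(3, 7)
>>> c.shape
(7, 3)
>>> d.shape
()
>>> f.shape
(7, 7)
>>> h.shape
(7, 7)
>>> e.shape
(7, 7)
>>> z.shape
(3, 3)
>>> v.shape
(7, 3)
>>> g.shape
()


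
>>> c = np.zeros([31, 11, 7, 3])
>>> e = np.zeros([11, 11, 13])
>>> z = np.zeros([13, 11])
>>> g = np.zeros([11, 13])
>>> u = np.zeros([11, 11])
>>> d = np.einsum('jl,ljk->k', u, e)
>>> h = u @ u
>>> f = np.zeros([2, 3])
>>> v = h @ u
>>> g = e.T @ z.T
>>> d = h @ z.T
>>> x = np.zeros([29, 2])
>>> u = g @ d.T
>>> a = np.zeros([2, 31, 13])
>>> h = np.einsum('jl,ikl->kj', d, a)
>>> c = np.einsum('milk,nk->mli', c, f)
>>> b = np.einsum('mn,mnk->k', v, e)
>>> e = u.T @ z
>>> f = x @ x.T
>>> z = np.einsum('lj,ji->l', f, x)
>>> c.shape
(31, 7, 11)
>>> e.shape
(11, 11, 11)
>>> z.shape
(29,)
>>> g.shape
(13, 11, 13)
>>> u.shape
(13, 11, 11)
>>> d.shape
(11, 13)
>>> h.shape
(31, 11)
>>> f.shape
(29, 29)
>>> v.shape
(11, 11)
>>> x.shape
(29, 2)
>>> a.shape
(2, 31, 13)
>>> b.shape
(13,)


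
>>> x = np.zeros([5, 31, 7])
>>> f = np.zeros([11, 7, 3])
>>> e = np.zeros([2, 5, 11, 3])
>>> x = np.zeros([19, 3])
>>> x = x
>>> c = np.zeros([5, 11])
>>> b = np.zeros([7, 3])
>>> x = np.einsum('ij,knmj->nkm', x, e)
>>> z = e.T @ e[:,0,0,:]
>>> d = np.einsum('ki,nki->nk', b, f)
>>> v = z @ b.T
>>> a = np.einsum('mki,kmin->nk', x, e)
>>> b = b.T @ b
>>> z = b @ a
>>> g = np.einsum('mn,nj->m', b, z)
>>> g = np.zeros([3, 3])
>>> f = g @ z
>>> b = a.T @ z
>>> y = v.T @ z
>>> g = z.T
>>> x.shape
(5, 2, 11)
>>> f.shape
(3, 2)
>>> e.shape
(2, 5, 11, 3)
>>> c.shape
(5, 11)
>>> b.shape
(2, 2)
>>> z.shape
(3, 2)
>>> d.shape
(11, 7)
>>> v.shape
(3, 11, 5, 7)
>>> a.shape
(3, 2)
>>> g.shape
(2, 3)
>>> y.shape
(7, 5, 11, 2)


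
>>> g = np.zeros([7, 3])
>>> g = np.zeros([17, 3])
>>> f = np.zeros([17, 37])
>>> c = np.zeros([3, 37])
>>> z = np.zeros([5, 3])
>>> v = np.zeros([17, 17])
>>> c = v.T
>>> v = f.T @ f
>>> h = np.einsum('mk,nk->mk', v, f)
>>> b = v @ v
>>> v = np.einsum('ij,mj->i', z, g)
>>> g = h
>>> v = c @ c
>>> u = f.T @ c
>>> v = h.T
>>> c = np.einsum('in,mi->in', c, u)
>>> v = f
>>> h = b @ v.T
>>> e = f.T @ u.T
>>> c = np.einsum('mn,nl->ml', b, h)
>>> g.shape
(37, 37)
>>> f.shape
(17, 37)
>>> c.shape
(37, 17)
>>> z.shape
(5, 3)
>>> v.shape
(17, 37)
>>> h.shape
(37, 17)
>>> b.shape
(37, 37)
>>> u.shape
(37, 17)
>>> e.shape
(37, 37)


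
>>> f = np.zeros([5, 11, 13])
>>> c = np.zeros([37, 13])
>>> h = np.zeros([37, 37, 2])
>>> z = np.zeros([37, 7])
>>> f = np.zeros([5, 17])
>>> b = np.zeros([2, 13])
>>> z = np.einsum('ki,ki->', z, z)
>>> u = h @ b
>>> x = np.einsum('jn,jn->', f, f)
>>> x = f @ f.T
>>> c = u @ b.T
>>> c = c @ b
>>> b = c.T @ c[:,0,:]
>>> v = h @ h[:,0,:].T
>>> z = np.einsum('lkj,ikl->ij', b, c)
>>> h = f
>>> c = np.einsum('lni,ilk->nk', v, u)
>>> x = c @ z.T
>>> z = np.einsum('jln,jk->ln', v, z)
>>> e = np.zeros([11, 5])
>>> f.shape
(5, 17)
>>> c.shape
(37, 13)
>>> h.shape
(5, 17)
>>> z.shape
(37, 37)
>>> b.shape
(13, 37, 13)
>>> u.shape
(37, 37, 13)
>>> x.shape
(37, 37)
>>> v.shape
(37, 37, 37)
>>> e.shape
(11, 5)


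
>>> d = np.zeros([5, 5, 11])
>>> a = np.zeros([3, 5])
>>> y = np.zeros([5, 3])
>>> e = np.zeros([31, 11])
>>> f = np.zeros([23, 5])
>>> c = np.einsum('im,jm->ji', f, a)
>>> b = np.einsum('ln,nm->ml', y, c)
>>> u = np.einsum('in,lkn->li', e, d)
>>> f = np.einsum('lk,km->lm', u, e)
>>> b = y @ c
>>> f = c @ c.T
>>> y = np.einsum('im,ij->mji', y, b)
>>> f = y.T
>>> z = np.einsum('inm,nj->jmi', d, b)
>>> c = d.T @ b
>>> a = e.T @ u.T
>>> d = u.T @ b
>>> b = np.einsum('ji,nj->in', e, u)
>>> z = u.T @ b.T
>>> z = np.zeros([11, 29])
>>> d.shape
(31, 23)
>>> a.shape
(11, 5)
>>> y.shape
(3, 23, 5)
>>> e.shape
(31, 11)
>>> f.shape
(5, 23, 3)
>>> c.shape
(11, 5, 23)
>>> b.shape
(11, 5)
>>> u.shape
(5, 31)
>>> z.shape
(11, 29)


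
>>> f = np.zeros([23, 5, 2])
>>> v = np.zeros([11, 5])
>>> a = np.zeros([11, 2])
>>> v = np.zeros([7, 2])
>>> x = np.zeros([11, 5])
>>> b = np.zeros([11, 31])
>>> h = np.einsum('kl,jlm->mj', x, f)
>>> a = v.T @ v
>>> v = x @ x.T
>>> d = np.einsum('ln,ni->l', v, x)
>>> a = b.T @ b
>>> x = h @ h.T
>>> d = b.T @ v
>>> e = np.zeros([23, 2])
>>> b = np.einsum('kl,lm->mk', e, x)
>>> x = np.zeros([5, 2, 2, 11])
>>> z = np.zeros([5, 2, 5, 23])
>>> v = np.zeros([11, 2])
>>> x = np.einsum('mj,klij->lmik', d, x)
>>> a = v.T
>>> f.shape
(23, 5, 2)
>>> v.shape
(11, 2)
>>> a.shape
(2, 11)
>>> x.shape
(2, 31, 2, 5)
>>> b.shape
(2, 23)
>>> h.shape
(2, 23)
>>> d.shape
(31, 11)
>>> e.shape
(23, 2)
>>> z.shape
(5, 2, 5, 23)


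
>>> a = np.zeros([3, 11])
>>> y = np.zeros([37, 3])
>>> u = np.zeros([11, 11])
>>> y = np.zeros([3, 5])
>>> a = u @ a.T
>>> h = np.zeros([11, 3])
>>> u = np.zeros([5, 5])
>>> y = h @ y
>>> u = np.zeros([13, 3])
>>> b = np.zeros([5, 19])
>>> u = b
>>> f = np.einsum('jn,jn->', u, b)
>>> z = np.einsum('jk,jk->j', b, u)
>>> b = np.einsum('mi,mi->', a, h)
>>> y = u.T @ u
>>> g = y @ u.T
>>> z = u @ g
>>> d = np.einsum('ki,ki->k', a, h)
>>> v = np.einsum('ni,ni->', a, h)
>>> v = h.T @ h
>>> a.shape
(11, 3)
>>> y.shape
(19, 19)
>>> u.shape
(5, 19)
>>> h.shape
(11, 3)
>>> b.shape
()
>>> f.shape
()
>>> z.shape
(5, 5)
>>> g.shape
(19, 5)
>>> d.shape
(11,)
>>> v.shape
(3, 3)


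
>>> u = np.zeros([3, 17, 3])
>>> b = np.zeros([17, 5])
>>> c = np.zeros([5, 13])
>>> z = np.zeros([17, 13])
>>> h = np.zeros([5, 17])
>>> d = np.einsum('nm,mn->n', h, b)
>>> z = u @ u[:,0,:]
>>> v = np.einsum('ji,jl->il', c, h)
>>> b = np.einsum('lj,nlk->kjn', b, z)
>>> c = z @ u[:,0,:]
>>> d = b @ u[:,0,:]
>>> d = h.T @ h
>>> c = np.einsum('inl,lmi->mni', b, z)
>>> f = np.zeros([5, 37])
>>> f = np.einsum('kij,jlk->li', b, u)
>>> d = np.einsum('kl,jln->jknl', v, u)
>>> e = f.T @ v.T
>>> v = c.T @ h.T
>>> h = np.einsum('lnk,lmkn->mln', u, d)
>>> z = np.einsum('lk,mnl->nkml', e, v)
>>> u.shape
(3, 17, 3)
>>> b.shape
(3, 5, 3)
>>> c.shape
(17, 5, 3)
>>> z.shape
(5, 13, 3, 5)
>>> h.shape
(13, 3, 17)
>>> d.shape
(3, 13, 3, 17)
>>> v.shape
(3, 5, 5)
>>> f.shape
(17, 5)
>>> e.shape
(5, 13)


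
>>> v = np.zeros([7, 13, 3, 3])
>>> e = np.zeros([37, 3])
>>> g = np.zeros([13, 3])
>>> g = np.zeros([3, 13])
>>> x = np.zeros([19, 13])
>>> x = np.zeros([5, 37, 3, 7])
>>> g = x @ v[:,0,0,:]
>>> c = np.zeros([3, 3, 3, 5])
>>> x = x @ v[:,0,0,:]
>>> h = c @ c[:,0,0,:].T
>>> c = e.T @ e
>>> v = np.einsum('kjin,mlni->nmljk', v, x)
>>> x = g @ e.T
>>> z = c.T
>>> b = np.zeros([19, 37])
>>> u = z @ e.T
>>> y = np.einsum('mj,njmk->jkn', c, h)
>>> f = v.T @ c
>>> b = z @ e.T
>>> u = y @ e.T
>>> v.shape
(3, 5, 37, 13, 7)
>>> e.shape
(37, 3)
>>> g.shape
(5, 37, 3, 3)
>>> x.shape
(5, 37, 3, 37)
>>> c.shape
(3, 3)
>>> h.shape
(3, 3, 3, 3)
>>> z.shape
(3, 3)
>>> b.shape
(3, 37)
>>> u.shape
(3, 3, 37)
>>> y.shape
(3, 3, 3)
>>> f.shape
(7, 13, 37, 5, 3)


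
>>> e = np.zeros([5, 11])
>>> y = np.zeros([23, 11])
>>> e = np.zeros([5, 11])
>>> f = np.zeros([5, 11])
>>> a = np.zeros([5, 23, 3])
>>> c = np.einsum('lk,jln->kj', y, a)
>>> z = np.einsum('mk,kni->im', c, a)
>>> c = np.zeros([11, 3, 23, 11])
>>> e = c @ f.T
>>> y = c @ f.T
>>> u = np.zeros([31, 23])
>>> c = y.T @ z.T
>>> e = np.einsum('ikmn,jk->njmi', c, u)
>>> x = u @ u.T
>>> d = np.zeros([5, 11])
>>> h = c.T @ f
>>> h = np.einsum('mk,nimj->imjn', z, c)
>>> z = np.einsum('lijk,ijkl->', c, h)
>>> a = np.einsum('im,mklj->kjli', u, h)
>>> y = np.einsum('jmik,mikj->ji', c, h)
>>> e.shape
(3, 31, 3, 5)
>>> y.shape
(5, 3)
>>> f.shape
(5, 11)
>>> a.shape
(3, 5, 3, 31)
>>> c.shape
(5, 23, 3, 3)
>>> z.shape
()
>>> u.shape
(31, 23)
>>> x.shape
(31, 31)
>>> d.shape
(5, 11)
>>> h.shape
(23, 3, 3, 5)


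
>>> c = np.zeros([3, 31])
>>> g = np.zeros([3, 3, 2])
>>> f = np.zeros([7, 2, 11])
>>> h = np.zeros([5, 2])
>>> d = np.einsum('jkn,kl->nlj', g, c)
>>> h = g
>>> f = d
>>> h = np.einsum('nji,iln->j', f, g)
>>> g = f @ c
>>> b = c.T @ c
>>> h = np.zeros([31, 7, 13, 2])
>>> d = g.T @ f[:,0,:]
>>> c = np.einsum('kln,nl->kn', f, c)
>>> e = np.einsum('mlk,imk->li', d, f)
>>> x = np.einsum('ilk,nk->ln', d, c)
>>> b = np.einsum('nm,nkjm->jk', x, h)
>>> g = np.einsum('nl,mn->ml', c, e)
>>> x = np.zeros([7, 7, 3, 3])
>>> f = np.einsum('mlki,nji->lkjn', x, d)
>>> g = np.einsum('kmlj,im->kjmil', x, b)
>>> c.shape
(2, 3)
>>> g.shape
(7, 3, 7, 13, 3)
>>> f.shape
(7, 3, 31, 31)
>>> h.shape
(31, 7, 13, 2)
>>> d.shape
(31, 31, 3)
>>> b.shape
(13, 7)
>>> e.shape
(31, 2)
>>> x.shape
(7, 7, 3, 3)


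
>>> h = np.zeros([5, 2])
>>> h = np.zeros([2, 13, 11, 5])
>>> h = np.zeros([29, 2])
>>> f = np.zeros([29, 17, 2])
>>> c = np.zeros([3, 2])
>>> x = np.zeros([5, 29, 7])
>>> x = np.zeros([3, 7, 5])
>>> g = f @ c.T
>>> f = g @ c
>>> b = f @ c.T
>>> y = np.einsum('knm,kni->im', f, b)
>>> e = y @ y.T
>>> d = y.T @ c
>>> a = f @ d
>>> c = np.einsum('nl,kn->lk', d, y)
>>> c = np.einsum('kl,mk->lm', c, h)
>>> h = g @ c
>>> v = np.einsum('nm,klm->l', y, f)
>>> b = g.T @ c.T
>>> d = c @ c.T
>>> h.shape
(29, 17, 29)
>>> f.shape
(29, 17, 2)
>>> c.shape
(3, 29)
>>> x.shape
(3, 7, 5)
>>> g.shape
(29, 17, 3)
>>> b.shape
(3, 17, 3)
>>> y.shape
(3, 2)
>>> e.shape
(3, 3)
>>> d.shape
(3, 3)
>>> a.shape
(29, 17, 2)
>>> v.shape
(17,)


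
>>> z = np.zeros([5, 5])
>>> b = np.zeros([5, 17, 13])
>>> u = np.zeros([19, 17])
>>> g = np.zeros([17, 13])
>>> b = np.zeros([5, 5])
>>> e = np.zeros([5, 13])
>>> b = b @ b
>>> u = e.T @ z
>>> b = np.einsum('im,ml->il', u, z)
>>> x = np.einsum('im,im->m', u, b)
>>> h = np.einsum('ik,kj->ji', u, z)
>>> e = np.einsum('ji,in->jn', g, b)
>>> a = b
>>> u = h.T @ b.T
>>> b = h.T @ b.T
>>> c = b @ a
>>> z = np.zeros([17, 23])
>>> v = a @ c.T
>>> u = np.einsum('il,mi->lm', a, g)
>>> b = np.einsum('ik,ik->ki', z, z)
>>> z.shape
(17, 23)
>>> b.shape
(23, 17)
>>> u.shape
(5, 17)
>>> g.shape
(17, 13)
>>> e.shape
(17, 5)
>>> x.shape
(5,)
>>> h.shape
(5, 13)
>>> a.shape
(13, 5)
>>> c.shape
(13, 5)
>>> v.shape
(13, 13)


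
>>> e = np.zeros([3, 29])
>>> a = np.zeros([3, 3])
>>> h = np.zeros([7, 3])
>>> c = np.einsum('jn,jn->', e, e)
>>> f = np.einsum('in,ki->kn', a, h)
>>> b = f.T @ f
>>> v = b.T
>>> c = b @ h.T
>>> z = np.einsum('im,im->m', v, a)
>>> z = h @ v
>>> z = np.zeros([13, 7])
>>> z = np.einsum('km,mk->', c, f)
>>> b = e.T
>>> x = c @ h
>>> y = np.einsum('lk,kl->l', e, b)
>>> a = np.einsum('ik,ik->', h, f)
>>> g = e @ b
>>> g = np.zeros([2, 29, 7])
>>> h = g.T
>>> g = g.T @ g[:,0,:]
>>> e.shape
(3, 29)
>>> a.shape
()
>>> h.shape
(7, 29, 2)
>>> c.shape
(3, 7)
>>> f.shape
(7, 3)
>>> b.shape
(29, 3)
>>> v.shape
(3, 3)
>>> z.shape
()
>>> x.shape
(3, 3)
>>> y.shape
(3,)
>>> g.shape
(7, 29, 7)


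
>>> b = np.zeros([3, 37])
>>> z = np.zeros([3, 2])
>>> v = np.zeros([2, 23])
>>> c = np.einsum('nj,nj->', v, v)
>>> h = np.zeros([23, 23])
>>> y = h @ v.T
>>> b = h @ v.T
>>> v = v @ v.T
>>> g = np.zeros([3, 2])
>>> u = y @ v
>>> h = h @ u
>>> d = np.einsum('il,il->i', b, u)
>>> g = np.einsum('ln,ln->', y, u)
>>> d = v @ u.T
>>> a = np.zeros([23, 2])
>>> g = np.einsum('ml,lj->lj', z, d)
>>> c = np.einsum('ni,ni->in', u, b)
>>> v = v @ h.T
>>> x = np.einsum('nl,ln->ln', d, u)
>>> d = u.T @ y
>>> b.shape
(23, 2)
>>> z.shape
(3, 2)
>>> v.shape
(2, 23)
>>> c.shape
(2, 23)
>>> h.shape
(23, 2)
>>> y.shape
(23, 2)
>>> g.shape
(2, 23)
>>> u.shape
(23, 2)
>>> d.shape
(2, 2)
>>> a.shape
(23, 2)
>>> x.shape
(23, 2)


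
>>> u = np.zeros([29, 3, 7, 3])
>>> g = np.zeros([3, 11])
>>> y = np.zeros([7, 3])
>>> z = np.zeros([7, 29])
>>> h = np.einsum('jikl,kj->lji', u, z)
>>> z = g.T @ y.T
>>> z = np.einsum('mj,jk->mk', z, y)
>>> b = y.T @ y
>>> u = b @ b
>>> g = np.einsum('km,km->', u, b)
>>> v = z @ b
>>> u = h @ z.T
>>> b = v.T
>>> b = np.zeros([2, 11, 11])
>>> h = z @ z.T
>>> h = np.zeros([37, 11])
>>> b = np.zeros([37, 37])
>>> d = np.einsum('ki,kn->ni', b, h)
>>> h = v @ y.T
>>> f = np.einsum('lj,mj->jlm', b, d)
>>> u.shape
(3, 29, 11)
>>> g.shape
()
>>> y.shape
(7, 3)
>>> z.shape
(11, 3)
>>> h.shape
(11, 7)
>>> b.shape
(37, 37)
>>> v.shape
(11, 3)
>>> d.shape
(11, 37)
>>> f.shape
(37, 37, 11)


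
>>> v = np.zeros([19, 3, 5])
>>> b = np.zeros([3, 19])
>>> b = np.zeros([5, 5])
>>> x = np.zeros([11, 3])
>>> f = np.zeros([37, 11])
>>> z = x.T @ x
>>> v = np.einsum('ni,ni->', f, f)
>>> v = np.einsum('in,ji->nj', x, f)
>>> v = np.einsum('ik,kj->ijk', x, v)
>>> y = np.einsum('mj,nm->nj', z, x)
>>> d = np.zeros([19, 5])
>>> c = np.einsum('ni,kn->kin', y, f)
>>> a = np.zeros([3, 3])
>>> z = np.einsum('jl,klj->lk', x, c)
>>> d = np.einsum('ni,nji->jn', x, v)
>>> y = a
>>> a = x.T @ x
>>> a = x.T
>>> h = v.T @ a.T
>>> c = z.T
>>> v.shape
(11, 37, 3)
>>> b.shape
(5, 5)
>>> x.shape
(11, 3)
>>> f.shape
(37, 11)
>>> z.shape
(3, 37)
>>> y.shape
(3, 3)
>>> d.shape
(37, 11)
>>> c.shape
(37, 3)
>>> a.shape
(3, 11)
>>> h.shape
(3, 37, 3)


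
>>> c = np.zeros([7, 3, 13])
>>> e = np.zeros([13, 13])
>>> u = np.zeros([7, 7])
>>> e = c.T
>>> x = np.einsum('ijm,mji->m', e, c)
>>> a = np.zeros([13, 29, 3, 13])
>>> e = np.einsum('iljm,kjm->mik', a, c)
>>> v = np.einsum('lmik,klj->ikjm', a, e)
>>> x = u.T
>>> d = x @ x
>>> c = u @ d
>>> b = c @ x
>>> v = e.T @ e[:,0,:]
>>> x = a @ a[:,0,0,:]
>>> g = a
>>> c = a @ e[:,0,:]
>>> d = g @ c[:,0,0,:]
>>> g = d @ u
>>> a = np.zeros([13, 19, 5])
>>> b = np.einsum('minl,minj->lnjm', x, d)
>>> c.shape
(13, 29, 3, 7)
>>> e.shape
(13, 13, 7)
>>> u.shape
(7, 7)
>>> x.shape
(13, 29, 3, 13)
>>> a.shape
(13, 19, 5)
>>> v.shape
(7, 13, 7)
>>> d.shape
(13, 29, 3, 7)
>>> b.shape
(13, 3, 7, 13)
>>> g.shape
(13, 29, 3, 7)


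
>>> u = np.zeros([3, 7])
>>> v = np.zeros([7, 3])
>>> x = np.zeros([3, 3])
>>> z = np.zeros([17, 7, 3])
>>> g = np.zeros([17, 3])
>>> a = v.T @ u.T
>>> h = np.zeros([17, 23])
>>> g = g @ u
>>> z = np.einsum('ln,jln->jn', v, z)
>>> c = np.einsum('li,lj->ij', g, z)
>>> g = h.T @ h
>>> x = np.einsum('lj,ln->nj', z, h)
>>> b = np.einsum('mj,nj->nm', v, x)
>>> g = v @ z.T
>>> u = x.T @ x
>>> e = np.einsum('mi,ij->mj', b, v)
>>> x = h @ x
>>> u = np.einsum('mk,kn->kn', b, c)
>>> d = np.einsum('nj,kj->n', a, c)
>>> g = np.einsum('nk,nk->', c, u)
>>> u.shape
(7, 3)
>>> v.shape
(7, 3)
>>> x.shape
(17, 3)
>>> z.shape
(17, 3)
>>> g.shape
()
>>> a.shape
(3, 3)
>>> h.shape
(17, 23)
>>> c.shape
(7, 3)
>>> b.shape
(23, 7)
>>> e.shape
(23, 3)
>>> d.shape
(3,)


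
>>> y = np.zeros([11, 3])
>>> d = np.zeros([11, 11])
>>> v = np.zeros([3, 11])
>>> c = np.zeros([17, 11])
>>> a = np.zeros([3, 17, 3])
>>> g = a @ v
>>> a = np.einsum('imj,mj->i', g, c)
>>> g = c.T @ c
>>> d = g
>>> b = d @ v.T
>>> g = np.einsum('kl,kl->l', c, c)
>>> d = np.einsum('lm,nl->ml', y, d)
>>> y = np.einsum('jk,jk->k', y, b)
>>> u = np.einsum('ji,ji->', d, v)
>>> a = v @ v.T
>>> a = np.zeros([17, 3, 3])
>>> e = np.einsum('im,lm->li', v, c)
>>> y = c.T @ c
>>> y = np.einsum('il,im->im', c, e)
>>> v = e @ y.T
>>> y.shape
(17, 3)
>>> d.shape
(3, 11)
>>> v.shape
(17, 17)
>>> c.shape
(17, 11)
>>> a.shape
(17, 3, 3)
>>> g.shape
(11,)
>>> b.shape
(11, 3)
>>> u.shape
()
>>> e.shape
(17, 3)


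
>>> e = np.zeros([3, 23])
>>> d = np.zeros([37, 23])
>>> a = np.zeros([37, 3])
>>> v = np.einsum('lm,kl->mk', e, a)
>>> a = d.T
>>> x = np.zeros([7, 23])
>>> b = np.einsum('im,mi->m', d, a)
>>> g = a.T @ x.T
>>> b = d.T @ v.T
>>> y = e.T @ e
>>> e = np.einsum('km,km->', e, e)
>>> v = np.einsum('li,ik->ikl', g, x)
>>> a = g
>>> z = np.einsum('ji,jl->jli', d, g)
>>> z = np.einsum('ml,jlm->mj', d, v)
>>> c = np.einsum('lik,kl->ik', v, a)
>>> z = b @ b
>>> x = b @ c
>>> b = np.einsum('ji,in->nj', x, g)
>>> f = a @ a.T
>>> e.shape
()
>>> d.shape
(37, 23)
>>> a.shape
(37, 7)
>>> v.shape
(7, 23, 37)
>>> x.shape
(23, 37)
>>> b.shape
(7, 23)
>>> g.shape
(37, 7)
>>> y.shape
(23, 23)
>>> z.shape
(23, 23)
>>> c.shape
(23, 37)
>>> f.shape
(37, 37)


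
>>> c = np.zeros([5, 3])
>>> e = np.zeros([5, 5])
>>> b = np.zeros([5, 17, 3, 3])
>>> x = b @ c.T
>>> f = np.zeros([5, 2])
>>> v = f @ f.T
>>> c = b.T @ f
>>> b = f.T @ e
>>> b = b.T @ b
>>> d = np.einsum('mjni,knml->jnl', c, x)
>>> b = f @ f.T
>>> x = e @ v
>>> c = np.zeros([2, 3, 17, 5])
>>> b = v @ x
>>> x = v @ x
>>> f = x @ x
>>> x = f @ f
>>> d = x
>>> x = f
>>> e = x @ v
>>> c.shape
(2, 3, 17, 5)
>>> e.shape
(5, 5)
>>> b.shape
(5, 5)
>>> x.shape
(5, 5)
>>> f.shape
(5, 5)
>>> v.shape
(5, 5)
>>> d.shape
(5, 5)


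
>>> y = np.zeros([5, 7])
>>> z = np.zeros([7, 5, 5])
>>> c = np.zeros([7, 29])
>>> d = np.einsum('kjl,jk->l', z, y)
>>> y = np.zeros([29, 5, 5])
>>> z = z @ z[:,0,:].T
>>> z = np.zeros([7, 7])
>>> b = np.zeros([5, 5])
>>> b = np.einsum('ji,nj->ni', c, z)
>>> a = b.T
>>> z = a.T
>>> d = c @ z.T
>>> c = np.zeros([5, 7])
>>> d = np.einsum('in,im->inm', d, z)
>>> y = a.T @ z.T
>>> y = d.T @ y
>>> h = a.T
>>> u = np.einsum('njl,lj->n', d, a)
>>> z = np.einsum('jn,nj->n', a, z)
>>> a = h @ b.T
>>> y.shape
(29, 7, 7)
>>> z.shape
(7,)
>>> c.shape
(5, 7)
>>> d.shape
(7, 7, 29)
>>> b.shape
(7, 29)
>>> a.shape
(7, 7)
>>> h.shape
(7, 29)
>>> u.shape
(7,)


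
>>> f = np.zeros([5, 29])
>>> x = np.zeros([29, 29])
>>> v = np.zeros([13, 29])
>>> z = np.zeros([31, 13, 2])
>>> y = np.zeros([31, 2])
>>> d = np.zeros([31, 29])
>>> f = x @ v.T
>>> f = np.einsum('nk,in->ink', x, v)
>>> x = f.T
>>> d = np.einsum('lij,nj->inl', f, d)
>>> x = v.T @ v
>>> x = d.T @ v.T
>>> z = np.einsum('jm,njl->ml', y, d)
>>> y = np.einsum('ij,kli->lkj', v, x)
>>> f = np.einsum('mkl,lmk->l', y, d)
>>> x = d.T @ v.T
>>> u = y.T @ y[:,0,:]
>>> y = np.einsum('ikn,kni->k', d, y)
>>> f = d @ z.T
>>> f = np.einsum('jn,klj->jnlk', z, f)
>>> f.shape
(2, 13, 31, 29)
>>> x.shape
(13, 31, 13)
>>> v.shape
(13, 29)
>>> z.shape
(2, 13)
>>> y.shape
(31,)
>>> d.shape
(29, 31, 13)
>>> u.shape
(29, 13, 29)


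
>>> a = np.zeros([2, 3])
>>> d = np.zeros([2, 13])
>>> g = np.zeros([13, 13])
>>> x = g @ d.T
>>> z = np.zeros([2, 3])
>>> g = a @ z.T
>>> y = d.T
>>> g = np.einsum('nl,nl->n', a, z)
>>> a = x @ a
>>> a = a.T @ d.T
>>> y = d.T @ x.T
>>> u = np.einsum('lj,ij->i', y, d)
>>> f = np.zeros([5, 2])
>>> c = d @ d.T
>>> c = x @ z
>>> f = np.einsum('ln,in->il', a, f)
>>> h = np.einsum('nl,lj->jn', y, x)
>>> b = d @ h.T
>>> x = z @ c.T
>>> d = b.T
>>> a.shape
(3, 2)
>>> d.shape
(2, 2)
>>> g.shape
(2,)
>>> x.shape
(2, 13)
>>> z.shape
(2, 3)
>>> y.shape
(13, 13)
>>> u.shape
(2,)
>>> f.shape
(5, 3)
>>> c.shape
(13, 3)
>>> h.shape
(2, 13)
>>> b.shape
(2, 2)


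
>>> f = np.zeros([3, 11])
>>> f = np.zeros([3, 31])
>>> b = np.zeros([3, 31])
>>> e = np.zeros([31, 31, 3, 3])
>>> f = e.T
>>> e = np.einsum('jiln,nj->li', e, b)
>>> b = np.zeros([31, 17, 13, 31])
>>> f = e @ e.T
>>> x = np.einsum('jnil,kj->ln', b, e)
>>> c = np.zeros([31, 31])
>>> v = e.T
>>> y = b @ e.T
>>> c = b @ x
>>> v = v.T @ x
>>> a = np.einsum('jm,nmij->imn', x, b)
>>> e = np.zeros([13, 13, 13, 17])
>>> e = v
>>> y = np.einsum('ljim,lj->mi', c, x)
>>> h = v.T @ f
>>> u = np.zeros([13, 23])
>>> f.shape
(3, 3)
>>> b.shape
(31, 17, 13, 31)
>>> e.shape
(3, 17)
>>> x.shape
(31, 17)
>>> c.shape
(31, 17, 13, 17)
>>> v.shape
(3, 17)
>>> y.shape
(17, 13)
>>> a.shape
(13, 17, 31)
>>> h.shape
(17, 3)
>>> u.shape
(13, 23)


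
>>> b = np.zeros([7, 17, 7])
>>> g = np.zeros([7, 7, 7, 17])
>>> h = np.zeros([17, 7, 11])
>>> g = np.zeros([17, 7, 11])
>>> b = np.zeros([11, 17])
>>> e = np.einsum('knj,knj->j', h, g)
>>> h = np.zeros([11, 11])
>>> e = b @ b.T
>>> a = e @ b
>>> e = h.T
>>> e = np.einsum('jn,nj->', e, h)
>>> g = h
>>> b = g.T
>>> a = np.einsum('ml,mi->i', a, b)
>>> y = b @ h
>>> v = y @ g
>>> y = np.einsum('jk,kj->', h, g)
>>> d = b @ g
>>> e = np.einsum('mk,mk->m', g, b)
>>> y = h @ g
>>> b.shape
(11, 11)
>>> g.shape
(11, 11)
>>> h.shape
(11, 11)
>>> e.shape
(11,)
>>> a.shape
(11,)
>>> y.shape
(11, 11)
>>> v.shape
(11, 11)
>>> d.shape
(11, 11)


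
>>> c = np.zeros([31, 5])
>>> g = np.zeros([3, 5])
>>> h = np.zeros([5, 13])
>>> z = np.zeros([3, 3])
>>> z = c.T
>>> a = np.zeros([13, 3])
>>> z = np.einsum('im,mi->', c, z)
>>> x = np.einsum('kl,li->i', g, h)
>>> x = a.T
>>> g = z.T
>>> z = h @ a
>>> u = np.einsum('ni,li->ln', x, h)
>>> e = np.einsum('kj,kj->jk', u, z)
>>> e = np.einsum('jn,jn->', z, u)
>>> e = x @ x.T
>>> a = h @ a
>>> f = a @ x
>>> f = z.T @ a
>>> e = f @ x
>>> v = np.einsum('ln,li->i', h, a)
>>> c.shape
(31, 5)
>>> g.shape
()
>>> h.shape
(5, 13)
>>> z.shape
(5, 3)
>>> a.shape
(5, 3)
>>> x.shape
(3, 13)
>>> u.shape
(5, 3)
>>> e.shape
(3, 13)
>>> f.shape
(3, 3)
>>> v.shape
(3,)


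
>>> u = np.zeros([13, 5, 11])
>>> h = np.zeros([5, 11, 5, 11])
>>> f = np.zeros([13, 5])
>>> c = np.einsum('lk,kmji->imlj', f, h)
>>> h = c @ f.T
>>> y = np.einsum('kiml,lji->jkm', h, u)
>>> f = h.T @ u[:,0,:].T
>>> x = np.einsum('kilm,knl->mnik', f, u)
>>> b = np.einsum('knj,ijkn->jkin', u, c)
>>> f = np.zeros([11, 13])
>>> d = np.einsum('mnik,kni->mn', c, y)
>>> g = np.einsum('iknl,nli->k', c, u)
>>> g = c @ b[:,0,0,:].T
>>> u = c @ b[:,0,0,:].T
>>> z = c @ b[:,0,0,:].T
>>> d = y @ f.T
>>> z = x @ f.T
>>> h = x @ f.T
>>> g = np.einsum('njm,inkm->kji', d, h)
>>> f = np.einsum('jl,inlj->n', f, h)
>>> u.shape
(11, 11, 13, 11)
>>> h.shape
(13, 5, 13, 11)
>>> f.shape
(5,)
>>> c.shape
(11, 11, 13, 5)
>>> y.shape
(5, 11, 13)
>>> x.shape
(13, 5, 13, 13)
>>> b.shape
(11, 13, 11, 5)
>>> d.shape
(5, 11, 11)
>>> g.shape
(13, 11, 13)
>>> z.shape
(13, 5, 13, 11)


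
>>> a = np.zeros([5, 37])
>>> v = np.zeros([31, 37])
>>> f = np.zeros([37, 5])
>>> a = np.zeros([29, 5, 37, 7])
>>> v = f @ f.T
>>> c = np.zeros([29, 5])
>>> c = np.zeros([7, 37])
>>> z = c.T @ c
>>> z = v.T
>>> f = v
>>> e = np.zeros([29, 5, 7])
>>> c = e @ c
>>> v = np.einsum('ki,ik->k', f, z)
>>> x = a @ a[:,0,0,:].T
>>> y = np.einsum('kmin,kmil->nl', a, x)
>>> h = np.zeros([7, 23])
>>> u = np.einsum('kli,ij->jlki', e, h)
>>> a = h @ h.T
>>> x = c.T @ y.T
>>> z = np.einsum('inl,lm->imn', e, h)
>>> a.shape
(7, 7)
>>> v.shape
(37,)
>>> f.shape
(37, 37)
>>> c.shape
(29, 5, 37)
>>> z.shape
(29, 23, 5)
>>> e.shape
(29, 5, 7)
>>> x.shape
(37, 5, 7)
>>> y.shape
(7, 29)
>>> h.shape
(7, 23)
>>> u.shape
(23, 5, 29, 7)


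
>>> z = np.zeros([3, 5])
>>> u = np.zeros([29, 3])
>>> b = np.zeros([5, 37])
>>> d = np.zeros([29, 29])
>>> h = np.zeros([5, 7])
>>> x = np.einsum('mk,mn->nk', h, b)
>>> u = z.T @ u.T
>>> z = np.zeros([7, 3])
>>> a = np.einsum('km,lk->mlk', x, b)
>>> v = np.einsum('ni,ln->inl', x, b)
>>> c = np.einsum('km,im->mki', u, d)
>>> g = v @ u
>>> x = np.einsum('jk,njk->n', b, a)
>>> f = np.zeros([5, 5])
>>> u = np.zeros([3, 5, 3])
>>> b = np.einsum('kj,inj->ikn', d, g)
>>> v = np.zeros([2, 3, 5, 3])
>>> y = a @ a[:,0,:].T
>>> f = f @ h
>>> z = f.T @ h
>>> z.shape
(7, 7)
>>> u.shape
(3, 5, 3)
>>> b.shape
(7, 29, 37)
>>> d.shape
(29, 29)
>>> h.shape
(5, 7)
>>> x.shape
(7,)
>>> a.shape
(7, 5, 37)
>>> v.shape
(2, 3, 5, 3)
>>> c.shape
(29, 5, 29)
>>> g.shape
(7, 37, 29)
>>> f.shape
(5, 7)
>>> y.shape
(7, 5, 7)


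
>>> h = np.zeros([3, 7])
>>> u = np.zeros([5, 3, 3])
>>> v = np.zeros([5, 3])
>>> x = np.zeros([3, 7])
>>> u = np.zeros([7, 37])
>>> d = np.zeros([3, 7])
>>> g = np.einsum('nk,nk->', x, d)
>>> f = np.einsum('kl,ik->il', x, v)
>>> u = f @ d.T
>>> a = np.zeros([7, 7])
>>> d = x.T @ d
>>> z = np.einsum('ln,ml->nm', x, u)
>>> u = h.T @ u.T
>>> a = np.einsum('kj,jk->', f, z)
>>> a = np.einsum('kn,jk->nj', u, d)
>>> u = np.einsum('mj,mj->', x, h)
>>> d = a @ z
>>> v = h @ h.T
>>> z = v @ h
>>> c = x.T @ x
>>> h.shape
(3, 7)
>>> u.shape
()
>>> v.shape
(3, 3)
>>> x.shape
(3, 7)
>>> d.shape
(5, 5)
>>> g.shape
()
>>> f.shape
(5, 7)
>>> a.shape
(5, 7)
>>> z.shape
(3, 7)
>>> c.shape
(7, 7)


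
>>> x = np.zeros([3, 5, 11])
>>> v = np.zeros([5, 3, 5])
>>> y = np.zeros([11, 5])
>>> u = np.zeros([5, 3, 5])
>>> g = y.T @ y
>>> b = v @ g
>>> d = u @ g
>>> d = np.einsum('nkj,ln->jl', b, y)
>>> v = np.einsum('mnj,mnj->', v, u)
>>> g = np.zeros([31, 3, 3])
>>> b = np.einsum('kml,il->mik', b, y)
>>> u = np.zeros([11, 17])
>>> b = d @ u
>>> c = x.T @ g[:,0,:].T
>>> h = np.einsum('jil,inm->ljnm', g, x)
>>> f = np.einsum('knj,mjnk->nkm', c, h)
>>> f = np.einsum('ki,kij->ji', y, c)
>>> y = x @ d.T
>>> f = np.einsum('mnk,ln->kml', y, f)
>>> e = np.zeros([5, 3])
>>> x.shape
(3, 5, 11)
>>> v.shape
()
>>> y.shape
(3, 5, 5)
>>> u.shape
(11, 17)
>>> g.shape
(31, 3, 3)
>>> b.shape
(5, 17)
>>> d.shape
(5, 11)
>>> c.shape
(11, 5, 31)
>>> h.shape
(3, 31, 5, 11)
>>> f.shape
(5, 3, 31)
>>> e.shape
(5, 3)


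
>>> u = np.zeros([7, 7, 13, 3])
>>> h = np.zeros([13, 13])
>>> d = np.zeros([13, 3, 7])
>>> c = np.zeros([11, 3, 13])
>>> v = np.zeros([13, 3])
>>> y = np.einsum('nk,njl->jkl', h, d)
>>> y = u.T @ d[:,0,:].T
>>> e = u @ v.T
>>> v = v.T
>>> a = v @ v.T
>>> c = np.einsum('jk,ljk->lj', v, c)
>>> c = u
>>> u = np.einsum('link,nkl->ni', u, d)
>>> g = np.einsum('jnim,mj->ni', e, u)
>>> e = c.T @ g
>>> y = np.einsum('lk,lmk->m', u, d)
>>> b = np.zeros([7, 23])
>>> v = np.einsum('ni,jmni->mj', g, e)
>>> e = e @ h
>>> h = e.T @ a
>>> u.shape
(13, 7)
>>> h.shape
(13, 7, 13, 3)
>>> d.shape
(13, 3, 7)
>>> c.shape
(7, 7, 13, 3)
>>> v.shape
(13, 3)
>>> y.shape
(3,)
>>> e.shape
(3, 13, 7, 13)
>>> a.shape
(3, 3)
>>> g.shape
(7, 13)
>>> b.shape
(7, 23)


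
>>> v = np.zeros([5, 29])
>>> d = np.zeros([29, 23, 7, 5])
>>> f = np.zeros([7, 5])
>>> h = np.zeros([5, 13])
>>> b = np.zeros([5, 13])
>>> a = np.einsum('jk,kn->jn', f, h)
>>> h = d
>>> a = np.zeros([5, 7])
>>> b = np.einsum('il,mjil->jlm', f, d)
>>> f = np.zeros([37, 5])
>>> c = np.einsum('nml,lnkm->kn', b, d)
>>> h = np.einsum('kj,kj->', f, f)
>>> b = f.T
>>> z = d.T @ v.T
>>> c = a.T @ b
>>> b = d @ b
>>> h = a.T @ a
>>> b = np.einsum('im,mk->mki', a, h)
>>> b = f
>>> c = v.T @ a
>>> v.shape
(5, 29)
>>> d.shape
(29, 23, 7, 5)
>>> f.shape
(37, 5)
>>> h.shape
(7, 7)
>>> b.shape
(37, 5)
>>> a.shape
(5, 7)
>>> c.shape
(29, 7)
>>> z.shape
(5, 7, 23, 5)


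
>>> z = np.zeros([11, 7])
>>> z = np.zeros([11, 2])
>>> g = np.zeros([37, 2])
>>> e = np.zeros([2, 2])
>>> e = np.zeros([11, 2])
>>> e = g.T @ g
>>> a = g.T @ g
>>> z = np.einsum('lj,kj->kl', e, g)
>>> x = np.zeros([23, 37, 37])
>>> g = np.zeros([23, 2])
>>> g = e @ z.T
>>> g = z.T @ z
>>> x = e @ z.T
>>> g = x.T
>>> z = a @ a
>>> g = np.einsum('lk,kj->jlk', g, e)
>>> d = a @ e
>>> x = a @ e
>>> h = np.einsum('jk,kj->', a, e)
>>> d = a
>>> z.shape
(2, 2)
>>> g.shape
(2, 37, 2)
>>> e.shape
(2, 2)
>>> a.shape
(2, 2)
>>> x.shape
(2, 2)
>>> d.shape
(2, 2)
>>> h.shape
()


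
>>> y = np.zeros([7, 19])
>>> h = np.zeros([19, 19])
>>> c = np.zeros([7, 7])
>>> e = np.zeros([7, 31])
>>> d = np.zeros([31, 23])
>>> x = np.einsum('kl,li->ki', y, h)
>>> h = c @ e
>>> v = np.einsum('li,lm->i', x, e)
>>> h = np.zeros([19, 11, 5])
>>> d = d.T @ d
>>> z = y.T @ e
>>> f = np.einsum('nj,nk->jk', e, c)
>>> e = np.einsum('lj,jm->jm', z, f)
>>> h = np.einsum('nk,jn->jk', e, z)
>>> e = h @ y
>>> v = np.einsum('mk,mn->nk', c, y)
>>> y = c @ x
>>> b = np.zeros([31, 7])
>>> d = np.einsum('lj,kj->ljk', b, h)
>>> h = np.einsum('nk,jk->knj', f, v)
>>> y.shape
(7, 19)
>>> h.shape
(7, 31, 19)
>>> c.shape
(7, 7)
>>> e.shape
(19, 19)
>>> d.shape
(31, 7, 19)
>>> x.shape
(7, 19)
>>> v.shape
(19, 7)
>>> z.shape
(19, 31)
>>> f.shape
(31, 7)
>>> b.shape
(31, 7)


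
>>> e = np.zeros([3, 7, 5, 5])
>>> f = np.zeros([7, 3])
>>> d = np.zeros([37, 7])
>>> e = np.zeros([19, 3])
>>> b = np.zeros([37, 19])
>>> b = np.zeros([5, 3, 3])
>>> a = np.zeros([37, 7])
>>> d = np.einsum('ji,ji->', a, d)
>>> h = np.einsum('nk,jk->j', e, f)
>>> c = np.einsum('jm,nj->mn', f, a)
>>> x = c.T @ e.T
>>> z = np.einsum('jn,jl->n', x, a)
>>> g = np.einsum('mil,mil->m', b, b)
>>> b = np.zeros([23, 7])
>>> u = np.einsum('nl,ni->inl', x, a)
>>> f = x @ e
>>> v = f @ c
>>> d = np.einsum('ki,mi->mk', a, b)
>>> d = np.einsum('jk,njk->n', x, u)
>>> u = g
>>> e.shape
(19, 3)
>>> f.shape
(37, 3)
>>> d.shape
(7,)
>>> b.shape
(23, 7)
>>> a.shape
(37, 7)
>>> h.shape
(7,)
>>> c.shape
(3, 37)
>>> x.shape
(37, 19)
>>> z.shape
(19,)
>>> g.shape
(5,)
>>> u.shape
(5,)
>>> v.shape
(37, 37)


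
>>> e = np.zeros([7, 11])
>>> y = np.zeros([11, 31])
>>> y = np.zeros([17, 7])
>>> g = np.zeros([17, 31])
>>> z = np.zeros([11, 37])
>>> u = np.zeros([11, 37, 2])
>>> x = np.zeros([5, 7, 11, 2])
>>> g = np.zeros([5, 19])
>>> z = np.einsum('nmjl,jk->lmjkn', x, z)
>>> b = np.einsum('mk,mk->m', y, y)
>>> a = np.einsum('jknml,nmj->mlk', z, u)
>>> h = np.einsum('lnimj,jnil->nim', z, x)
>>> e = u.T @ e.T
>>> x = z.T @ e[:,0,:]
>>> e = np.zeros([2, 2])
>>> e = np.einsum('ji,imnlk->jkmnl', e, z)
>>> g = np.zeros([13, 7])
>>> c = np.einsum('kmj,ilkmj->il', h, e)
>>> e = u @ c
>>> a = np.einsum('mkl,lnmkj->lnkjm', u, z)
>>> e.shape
(11, 37, 5)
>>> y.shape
(17, 7)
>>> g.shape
(13, 7)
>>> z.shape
(2, 7, 11, 37, 5)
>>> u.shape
(11, 37, 2)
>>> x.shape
(5, 37, 11, 7, 7)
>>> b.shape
(17,)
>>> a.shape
(2, 7, 37, 5, 11)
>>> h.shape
(7, 11, 37)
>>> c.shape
(2, 5)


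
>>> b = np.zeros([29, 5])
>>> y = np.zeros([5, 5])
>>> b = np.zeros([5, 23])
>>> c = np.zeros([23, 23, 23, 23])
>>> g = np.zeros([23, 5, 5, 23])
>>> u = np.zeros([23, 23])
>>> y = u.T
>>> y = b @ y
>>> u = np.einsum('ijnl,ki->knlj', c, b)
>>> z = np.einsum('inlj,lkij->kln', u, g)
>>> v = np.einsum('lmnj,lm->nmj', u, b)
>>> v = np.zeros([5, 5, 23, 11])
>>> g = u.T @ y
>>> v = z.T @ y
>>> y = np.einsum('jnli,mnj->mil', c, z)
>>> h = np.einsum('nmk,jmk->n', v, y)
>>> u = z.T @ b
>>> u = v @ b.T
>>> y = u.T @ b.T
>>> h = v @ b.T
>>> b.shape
(5, 23)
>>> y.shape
(5, 23, 5)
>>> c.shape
(23, 23, 23, 23)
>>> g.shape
(23, 23, 23, 23)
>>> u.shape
(23, 23, 5)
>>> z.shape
(5, 23, 23)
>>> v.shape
(23, 23, 23)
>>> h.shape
(23, 23, 5)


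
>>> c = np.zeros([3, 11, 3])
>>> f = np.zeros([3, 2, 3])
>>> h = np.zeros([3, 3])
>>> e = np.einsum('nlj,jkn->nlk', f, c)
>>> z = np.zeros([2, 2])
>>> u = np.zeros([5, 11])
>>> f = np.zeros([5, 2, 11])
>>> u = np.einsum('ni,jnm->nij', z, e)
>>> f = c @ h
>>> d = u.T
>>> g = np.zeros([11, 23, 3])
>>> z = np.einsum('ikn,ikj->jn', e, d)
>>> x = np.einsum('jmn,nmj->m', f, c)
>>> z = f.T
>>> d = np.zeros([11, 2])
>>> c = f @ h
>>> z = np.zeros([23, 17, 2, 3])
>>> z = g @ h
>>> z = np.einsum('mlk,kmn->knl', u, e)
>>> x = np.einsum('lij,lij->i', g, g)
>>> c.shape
(3, 11, 3)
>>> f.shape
(3, 11, 3)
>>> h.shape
(3, 3)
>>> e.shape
(3, 2, 11)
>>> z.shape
(3, 11, 2)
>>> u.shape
(2, 2, 3)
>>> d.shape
(11, 2)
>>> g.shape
(11, 23, 3)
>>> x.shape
(23,)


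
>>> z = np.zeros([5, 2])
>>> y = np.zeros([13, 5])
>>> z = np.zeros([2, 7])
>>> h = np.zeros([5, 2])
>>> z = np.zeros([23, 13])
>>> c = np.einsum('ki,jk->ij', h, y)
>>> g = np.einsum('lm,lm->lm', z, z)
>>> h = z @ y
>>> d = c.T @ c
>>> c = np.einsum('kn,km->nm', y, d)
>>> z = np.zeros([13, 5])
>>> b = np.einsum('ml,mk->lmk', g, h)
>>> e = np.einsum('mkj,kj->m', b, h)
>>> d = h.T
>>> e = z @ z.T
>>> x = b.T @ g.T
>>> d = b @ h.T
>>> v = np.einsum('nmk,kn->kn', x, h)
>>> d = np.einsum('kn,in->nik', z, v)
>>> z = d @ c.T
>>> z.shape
(5, 23, 5)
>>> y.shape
(13, 5)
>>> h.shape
(23, 5)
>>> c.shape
(5, 13)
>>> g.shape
(23, 13)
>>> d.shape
(5, 23, 13)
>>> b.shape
(13, 23, 5)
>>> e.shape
(13, 13)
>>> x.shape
(5, 23, 23)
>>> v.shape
(23, 5)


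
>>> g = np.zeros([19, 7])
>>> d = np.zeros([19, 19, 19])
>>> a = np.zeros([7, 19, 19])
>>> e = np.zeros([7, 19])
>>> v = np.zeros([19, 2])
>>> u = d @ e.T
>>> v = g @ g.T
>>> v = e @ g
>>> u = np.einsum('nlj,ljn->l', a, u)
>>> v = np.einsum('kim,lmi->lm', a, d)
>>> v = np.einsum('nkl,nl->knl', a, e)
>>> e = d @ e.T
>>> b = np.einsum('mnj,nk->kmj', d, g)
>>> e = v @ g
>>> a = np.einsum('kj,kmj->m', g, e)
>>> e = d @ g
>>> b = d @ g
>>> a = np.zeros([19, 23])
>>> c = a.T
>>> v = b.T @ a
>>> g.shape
(19, 7)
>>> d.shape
(19, 19, 19)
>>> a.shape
(19, 23)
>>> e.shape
(19, 19, 7)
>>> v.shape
(7, 19, 23)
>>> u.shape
(19,)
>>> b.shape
(19, 19, 7)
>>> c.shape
(23, 19)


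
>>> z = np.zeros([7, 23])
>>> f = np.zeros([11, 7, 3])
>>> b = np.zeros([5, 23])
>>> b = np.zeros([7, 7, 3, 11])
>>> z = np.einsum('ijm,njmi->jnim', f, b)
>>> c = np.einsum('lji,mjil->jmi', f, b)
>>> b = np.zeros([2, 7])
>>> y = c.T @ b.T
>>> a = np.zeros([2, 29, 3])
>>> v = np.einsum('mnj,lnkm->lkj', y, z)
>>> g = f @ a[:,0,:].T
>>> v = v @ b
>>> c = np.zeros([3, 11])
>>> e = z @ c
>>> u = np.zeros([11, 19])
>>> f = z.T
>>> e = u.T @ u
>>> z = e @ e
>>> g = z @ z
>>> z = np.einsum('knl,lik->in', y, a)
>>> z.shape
(29, 7)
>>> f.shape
(3, 11, 7, 7)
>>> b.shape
(2, 7)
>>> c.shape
(3, 11)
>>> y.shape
(3, 7, 2)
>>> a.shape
(2, 29, 3)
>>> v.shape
(7, 11, 7)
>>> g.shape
(19, 19)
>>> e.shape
(19, 19)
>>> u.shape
(11, 19)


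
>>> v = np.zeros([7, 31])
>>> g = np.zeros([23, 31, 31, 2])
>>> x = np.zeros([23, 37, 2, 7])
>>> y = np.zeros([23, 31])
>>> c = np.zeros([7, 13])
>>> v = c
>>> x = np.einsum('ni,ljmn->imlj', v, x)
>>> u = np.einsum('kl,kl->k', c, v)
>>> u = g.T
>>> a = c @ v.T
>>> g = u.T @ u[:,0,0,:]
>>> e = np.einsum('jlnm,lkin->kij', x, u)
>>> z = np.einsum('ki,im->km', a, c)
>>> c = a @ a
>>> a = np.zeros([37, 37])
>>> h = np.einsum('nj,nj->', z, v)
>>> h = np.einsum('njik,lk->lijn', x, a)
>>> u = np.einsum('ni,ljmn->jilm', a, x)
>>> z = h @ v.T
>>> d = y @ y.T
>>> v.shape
(7, 13)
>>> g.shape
(23, 31, 31, 23)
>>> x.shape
(13, 2, 23, 37)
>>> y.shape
(23, 31)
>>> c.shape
(7, 7)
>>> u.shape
(2, 37, 13, 23)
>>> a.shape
(37, 37)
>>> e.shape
(31, 31, 13)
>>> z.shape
(37, 23, 2, 7)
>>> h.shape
(37, 23, 2, 13)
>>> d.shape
(23, 23)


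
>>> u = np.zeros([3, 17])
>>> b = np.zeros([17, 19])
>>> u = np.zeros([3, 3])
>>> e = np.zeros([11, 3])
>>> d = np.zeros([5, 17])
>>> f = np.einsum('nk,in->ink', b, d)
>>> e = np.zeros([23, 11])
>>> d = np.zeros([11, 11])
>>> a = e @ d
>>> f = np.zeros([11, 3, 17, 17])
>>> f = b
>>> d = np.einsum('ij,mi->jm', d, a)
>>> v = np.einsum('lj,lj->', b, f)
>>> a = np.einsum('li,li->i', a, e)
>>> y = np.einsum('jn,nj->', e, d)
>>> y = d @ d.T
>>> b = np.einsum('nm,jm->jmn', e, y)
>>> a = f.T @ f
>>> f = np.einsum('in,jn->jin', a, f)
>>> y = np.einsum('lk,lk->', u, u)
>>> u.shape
(3, 3)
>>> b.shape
(11, 11, 23)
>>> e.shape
(23, 11)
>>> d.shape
(11, 23)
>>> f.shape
(17, 19, 19)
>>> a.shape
(19, 19)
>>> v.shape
()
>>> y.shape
()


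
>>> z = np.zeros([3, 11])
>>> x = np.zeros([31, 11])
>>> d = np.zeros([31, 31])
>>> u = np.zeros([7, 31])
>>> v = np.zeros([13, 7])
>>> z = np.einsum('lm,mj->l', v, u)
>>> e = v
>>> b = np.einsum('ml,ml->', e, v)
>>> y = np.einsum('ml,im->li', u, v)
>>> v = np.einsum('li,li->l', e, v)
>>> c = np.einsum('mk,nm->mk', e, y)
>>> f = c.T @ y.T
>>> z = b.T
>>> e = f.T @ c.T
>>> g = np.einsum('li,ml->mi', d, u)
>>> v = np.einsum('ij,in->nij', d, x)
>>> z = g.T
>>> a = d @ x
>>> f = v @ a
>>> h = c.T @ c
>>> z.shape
(31, 7)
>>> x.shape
(31, 11)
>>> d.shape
(31, 31)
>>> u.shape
(7, 31)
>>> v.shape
(11, 31, 31)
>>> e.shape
(31, 13)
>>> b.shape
()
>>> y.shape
(31, 13)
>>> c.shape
(13, 7)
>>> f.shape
(11, 31, 11)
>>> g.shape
(7, 31)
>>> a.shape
(31, 11)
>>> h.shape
(7, 7)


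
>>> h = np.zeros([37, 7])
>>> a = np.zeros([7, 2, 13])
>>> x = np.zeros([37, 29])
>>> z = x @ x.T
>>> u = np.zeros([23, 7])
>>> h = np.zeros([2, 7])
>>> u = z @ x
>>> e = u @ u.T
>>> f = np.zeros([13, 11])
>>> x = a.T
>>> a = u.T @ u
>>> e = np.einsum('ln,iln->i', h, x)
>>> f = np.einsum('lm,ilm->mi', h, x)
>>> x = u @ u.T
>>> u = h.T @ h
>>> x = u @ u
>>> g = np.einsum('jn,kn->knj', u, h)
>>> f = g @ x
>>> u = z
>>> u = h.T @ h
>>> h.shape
(2, 7)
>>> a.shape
(29, 29)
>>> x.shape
(7, 7)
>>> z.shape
(37, 37)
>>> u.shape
(7, 7)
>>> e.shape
(13,)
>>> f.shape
(2, 7, 7)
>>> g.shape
(2, 7, 7)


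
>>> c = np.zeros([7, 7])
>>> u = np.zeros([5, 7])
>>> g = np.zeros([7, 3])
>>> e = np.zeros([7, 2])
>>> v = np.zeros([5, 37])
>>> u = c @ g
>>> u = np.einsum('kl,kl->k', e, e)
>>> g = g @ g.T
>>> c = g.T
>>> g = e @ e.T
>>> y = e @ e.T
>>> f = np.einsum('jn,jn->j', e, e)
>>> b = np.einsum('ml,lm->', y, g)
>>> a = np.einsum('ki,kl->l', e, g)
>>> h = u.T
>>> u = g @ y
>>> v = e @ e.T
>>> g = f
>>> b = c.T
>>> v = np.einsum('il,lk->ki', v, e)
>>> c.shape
(7, 7)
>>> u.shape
(7, 7)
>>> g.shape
(7,)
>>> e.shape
(7, 2)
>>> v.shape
(2, 7)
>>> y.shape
(7, 7)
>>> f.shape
(7,)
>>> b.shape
(7, 7)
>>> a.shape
(7,)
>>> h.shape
(7,)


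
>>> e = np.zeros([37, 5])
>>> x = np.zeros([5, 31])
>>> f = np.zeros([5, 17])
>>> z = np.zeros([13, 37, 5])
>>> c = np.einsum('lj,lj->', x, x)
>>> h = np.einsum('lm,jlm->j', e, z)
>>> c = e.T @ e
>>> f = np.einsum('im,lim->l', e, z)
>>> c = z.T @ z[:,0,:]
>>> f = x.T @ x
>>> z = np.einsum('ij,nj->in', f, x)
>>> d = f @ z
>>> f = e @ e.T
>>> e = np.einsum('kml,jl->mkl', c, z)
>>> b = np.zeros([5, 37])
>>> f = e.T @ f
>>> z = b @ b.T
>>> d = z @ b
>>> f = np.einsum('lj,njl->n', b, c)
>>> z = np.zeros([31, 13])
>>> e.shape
(37, 5, 5)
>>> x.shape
(5, 31)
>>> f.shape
(5,)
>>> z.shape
(31, 13)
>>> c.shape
(5, 37, 5)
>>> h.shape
(13,)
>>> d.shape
(5, 37)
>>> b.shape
(5, 37)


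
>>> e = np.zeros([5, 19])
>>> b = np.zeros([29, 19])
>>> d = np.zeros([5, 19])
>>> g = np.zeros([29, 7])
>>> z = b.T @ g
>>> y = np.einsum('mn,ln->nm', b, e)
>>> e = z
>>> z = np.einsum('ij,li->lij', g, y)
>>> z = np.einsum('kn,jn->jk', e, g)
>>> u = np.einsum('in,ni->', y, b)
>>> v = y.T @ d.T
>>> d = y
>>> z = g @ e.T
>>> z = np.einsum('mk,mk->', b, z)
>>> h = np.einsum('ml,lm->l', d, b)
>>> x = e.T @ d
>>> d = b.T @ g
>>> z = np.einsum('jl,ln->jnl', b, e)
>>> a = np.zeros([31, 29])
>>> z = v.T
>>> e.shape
(19, 7)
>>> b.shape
(29, 19)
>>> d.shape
(19, 7)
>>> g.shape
(29, 7)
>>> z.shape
(5, 29)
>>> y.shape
(19, 29)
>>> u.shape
()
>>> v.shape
(29, 5)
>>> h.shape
(29,)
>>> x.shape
(7, 29)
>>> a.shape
(31, 29)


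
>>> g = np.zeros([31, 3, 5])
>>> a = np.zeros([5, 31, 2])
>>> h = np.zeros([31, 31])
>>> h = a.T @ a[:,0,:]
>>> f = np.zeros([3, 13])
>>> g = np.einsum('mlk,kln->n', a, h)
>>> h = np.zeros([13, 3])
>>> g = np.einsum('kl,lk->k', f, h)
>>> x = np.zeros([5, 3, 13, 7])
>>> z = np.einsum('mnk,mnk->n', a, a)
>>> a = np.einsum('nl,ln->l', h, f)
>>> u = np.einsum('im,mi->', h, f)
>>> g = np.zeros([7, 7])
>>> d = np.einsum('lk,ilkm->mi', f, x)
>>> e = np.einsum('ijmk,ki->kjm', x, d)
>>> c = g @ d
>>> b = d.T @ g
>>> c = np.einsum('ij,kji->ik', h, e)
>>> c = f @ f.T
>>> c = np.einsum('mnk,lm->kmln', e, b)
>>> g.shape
(7, 7)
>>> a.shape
(3,)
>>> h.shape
(13, 3)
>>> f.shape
(3, 13)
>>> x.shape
(5, 3, 13, 7)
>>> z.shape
(31,)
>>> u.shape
()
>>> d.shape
(7, 5)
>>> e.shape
(7, 3, 13)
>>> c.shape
(13, 7, 5, 3)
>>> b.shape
(5, 7)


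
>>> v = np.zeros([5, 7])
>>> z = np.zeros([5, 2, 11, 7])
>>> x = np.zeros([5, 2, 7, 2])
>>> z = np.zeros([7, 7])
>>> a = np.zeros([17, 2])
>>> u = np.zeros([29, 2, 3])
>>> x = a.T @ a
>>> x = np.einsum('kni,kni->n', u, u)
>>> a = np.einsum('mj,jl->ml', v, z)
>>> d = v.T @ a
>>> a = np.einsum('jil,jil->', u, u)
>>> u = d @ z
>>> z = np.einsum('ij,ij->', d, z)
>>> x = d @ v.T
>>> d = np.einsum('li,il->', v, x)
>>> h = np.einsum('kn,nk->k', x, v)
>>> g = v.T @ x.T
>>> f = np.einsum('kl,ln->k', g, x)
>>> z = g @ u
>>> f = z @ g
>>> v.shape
(5, 7)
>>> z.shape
(7, 7)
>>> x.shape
(7, 5)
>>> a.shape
()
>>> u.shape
(7, 7)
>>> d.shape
()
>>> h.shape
(7,)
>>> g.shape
(7, 7)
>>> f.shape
(7, 7)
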